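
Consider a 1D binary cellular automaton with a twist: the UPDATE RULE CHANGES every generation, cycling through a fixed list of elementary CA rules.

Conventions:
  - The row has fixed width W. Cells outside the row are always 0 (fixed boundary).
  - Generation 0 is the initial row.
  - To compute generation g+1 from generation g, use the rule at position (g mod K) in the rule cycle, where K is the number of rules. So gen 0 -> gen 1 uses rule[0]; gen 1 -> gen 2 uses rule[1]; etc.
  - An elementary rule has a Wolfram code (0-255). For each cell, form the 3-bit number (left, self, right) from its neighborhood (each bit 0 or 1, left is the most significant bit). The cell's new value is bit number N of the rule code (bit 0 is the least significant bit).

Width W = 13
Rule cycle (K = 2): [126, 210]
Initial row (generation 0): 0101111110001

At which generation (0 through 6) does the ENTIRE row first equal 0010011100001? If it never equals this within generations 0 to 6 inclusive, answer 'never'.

Gen 0: 0101111110001
Gen 1 (rule 126): 1111000011011
Gen 2 (rule 210): 0111100101001
Gen 3 (rule 126): 1100111111111
Gen 4 (rule 210): 0111011111111
Gen 5 (rule 126): 1101110000001
Gen 6 (rule 210): 0100111000010

Answer: never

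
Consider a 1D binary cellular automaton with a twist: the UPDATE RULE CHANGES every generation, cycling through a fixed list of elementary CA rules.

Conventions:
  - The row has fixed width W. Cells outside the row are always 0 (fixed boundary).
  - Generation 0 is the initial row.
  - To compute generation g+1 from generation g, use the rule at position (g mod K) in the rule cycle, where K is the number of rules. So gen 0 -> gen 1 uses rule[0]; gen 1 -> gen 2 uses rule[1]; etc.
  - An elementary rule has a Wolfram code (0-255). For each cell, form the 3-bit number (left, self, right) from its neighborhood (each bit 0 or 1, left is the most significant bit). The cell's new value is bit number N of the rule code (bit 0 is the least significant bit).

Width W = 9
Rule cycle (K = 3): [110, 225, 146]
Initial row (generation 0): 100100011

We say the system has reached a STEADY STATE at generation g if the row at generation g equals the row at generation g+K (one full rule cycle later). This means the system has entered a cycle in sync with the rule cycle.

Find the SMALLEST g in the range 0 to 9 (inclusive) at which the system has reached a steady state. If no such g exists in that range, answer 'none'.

Answer: none

Derivation:
Gen 0: 100100011
Gen 1 (rule 110): 101100111
Gen 2 (rule 225): 010100011
Gen 3 (rule 146): 100010100
Gen 4 (rule 110): 100111100
Gen 5 (rule 225): 000011101
Gen 6 (rule 146): 000101000
Gen 7 (rule 110): 001111000
Gen 8 (rule 225): 100111011
Gen 9 (rule 146): 011010000
Gen 10 (rule 110): 111110000
Gen 11 (rule 225): 011110111
Gen 12 (rule 146): 101100010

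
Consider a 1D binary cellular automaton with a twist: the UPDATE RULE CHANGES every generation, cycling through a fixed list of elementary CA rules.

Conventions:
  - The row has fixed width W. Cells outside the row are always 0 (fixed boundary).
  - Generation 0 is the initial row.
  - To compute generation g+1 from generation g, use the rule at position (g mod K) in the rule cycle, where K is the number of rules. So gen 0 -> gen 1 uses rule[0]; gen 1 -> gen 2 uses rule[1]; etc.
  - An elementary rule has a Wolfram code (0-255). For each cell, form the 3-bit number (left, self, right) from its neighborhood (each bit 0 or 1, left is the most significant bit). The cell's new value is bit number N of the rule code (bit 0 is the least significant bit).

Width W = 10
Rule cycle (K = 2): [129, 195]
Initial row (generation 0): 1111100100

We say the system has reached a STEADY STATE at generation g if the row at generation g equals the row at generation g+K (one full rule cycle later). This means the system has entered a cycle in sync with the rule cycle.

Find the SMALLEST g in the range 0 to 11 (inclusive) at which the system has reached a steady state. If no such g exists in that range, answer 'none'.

Answer: none

Derivation:
Gen 0: 1111100100
Gen 1 (rule 129): 0111000001
Gen 2 (rule 195): 1011011110
Gen 3 (rule 129): 0000001100
Gen 4 (rule 195): 1111110101
Gen 5 (rule 129): 0111100000
Gen 6 (rule 195): 1011101111
Gen 7 (rule 129): 0001000110
Gen 8 (rule 195): 1110011010
Gen 9 (rule 129): 0100000000
Gen 10 (rule 195): 1001111111
Gen 11 (rule 129): 0000111110
Gen 12 (rule 195): 1111011110
Gen 13 (rule 129): 0110001100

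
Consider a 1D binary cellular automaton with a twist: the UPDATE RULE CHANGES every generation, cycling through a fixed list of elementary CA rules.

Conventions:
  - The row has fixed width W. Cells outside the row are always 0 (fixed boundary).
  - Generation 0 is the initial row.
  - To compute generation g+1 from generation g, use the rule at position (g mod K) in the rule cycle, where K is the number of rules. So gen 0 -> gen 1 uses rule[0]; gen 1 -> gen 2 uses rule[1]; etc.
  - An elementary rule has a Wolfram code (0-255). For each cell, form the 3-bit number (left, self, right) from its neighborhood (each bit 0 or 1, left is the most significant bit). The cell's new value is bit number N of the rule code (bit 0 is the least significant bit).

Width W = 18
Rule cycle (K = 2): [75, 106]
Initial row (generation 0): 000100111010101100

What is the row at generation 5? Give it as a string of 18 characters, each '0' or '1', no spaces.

Gen 0: 000100111010101100
Gen 1 (rule 75): 111001101000001101
Gen 2 (rule 106): 101011110000011110
Gen 3 (rule 75): 000010010111110010
Gen 4 (rule 106): 000100101100010100
Gen 5 (rule 75): 111001001101100001

Answer: 111001001101100001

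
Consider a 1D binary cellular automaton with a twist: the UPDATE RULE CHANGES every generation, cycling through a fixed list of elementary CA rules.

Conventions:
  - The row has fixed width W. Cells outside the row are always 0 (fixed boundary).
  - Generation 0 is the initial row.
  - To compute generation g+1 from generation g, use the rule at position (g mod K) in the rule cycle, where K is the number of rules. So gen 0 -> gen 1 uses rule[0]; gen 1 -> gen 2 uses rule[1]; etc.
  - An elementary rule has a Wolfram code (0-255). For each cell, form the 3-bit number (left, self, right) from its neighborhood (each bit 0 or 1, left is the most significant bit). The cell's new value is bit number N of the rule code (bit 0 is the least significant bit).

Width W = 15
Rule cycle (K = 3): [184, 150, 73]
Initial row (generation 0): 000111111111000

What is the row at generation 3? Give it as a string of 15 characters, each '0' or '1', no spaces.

Gen 0: 000111111111000
Gen 1 (rule 184): 000111111110100
Gen 2 (rule 150): 001011111100110
Gen 3 (rule 73): 100010000100110

Answer: 100010000100110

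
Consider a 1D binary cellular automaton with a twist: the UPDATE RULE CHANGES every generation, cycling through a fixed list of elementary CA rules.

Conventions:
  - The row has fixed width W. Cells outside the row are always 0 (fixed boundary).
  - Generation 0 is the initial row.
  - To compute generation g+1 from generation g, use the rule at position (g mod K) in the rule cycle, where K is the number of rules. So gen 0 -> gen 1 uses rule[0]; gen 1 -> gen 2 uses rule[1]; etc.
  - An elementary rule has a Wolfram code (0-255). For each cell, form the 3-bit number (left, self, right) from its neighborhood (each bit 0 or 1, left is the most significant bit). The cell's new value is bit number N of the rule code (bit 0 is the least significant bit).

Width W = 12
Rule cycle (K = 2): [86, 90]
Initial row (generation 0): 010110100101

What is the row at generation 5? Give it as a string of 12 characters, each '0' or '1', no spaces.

Answer: 010110000101

Derivation:
Gen 0: 010110100101
Gen 1 (rule 86): 110010111101
Gen 2 (rule 90): 111100100100
Gen 3 (rule 86): 000111111110
Gen 4 (rule 90): 001100000011
Gen 5 (rule 86): 010110000101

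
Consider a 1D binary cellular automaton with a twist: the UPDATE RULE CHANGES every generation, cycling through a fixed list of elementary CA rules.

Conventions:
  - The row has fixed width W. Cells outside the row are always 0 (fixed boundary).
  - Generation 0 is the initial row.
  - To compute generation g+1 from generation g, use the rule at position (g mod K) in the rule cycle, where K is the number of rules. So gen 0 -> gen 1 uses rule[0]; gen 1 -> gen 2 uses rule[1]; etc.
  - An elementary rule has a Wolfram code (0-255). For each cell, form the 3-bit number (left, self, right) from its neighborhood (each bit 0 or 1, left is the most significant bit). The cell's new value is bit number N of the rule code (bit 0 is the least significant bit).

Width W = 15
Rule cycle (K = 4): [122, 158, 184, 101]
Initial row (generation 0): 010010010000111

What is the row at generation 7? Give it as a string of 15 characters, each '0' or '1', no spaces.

Answer: 010111111010010

Derivation:
Gen 0: 010010010000111
Gen 1 (rule 122): 101101101001101
Gen 2 (rule 158): 101001001111001
Gen 3 (rule 184): 010100101110100
Gen 4 (rule 101): 011100110011101
Gen 5 (rule 122): 110111111110110
Gen 6 (rule 158): 100111111100101
Gen 7 (rule 184): 010111111010010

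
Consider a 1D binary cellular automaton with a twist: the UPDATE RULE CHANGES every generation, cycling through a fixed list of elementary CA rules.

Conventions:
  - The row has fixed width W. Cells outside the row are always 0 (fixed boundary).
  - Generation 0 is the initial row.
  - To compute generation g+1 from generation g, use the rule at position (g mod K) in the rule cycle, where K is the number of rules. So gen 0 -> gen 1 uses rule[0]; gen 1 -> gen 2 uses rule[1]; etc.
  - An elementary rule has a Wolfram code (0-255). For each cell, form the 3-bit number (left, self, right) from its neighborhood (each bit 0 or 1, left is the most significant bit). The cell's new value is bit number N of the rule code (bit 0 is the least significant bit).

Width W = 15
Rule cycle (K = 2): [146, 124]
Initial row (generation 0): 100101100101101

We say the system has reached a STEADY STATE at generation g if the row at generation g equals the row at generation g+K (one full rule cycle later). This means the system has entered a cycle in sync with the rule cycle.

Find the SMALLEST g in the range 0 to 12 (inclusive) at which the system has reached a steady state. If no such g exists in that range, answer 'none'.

Answer: none

Derivation:
Gen 0: 100101100101101
Gen 1 (rule 146): 011000011000000
Gen 2 (rule 124): 011100011100000
Gen 3 (rule 146): 101010101010000
Gen 4 (rule 124): 111111111111000
Gen 5 (rule 146): 011111111110100
Gen 6 (rule 124): 010000000011110
Gen 7 (rule 146): 101000000101101
Gen 8 (rule 124): 111100000111111
Gen 9 (rule 146): 011010001011110
Gen 10 (rule 124): 011111001110011
Gen 11 (rule 146): 101110110101100
Gen 12 (rule 124): 111011111111110
Gen 13 (rule 146): 010001111111101
Gen 14 (rule 124): 011001000000111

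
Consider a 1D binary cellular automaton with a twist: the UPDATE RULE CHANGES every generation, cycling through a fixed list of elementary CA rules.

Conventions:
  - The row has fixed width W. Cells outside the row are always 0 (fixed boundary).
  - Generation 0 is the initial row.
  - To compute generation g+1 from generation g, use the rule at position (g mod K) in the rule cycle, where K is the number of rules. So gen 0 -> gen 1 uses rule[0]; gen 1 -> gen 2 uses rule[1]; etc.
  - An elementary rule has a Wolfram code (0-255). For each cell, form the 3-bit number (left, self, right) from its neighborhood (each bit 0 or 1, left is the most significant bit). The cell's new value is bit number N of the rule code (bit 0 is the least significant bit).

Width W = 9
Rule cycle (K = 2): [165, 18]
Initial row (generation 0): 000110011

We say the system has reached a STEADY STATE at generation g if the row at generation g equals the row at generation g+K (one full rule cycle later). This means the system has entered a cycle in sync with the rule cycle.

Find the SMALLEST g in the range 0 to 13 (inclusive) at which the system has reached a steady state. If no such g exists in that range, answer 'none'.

Answer: 4

Derivation:
Gen 0: 000110011
Gen 1 (rule 165): 110000000
Gen 2 (rule 18): 001000000
Gen 3 (rule 165): 101011111
Gen 4 (rule 18): 000000000
Gen 5 (rule 165): 111111111
Gen 6 (rule 18): 000000000
Gen 7 (rule 165): 111111111
Gen 8 (rule 18): 000000000
Gen 9 (rule 165): 111111111
Gen 10 (rule 18): 000000000
Gen 11 (rule 165): 111111111
Gen 12 (rule 18): 000000000
Gen 13 (rule 165): 111111111
Gen 14 (rule 18): 000000000
Gen 15 (rule 165): 111111111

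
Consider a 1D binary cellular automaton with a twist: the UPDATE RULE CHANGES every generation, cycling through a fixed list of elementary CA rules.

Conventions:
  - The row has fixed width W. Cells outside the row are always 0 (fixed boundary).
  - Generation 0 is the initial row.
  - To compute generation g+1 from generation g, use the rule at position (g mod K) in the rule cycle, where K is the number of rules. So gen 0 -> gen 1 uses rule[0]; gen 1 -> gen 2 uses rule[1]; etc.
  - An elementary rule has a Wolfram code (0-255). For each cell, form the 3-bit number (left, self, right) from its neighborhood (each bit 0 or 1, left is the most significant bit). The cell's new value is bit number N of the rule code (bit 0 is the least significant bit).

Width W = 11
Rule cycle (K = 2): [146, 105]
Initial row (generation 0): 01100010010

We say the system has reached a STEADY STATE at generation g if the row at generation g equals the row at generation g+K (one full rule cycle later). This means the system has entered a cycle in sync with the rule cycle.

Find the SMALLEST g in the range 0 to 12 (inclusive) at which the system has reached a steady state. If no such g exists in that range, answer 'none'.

Gen 0: 01100010010
Gen 1 (rule 146): 10010101101
Gen 2 (rule 105): 00001011110
Gen 3 (rule 146): 00010001101
Gen 4 (rule 105): 11000101110
Gen 5 (rule 146): 00101000101
Gen 6 (rule 105): 10010010010
Gen 7 (rule 146): 01101101101
Gen 8 (rule 105): 01111111110
Gen 9 (rule 146): 10111111101
Gen 10 (rule 105): 01100000110
Gen 11 (rule 146): 10010001001
Gen 12 (rule 105): 00000100000
Gen 13 (rule 146): 00001010000
Gen 14 (rule 105): 11100100111

Answer: none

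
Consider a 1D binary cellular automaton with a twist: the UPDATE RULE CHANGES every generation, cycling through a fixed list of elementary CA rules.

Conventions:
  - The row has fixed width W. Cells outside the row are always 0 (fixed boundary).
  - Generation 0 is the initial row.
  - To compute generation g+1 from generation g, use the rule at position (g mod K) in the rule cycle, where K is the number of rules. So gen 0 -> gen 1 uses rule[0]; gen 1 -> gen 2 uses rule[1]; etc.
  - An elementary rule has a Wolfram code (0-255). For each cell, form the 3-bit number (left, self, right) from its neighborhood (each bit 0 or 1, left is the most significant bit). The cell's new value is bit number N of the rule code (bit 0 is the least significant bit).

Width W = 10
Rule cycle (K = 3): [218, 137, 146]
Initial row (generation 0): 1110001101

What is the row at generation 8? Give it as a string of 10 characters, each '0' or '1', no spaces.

Answer: 0000111001

Derivation:
Gen 0: 1110001101
Gen 1 (rule 218): 1111011100
Gen 2 (rule 137): 1110011001
Gen 3 (rule 146): 0101100110
Gen 4 (rule 218): 1001111111
Gen 5 (rule 137): 0001111110
Gen 6 (rule 146): 0010111101
Gen 7 (rule 218): 0100111100
Gen 8 (rule 137): 0000111001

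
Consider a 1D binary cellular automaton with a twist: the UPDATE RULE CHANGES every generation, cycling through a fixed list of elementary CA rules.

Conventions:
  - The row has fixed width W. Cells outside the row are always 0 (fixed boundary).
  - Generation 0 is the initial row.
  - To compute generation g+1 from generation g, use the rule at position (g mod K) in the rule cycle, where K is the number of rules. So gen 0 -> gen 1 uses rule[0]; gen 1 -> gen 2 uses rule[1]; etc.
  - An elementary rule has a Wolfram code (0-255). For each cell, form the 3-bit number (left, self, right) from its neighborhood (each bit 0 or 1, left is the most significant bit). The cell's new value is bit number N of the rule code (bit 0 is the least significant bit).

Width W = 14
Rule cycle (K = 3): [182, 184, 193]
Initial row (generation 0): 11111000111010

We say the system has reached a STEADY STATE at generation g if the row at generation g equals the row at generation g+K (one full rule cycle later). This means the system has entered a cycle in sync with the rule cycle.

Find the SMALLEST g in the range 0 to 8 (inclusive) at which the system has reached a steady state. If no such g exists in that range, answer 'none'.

Answer: 8

Derivation:
Gen 0: 11111000111010
Gen 1 (rule 182): 01110101010111
Gen 2 (rule 184): 01101010101110
Gen 3 (rule 193): 00100000000110
Gen 4 (rule 182): 01110000001001
Gen 5 (rule 184): 01101000000100
Gen 6 (rule 193): 00100011110001
Gen 7 (rule 182): 01110101101011
Gen 8 (rule 184): 01101011010110
Gen 9 (rule 193): 00100001000010
Gen 10 (rule 182): 01110011100111
Gen 11 (rule 184): 01101011010110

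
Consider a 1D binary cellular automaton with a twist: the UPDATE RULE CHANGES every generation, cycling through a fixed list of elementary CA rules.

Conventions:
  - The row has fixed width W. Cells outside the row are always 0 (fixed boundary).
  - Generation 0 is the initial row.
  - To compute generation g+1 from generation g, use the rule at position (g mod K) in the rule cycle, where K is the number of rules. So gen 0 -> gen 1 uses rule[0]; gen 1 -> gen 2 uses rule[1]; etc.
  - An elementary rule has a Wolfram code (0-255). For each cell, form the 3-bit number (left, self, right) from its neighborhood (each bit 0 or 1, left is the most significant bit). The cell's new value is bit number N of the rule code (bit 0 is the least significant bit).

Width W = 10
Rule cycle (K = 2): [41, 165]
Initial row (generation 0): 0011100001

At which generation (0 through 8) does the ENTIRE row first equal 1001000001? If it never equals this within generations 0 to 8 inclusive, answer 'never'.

Answer: 4

Derivation:
Gen 0: 0011100001
Gen 1 (rule 41): 1010001100
Gen 2 (rule 165): 1110100001
Gen 3 (rule 41): 1001001100
Gen 4 (rule 165): 1001000001
Gen 5 (rule 41): 0000011100
Gen 6 (rule 165): 1111001001
Gen 7 (rule 41): 1000000000
Gen 8 (rule 165): 1011111111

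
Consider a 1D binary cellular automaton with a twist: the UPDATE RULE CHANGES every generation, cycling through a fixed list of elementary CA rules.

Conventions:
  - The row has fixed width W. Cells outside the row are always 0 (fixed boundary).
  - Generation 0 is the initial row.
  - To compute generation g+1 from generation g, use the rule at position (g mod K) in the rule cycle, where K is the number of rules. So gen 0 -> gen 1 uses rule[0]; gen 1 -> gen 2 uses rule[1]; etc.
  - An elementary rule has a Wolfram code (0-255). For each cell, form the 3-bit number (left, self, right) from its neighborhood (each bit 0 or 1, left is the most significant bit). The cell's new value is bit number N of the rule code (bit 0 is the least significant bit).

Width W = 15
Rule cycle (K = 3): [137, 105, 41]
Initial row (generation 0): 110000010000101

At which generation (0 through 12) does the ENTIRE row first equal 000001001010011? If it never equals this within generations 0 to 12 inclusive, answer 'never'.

Answer: 10

Derivation:
Gen 0: 110000010000101
Gen 1 (rule 137): 100111000110000
Gen 2 (rule 105): 000101010110111
Gen 3 (rule 41): 110010101101100
Gen 4 (rule 137): 100000001001001
Gen 5 (rule 105): 001111100000000
Gen 6 (rule 41): 101000001111111
Gen 7 (rule 137): 000011101111110
Gen 8 (rule 105): 111010111000010
Gen 9 (rule 41): 100101100011000
Gen 10 (rule 137): 000001001010011
Gen 11 (rule 105): 111100000100011
Gen 12 (rule 41): 100001110001010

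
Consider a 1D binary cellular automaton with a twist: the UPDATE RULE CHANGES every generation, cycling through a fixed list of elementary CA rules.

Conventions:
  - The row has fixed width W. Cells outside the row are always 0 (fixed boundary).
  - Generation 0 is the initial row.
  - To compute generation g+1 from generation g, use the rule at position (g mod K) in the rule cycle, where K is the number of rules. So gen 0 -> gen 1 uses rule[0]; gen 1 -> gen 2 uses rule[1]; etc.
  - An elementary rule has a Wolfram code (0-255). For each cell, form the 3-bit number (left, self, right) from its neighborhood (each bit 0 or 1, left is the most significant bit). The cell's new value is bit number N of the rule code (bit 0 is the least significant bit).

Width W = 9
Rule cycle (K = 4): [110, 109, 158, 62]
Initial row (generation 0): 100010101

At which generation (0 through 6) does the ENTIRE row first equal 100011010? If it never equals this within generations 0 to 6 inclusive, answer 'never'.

Answer: 5

Derivation:
Gen 0: 100010101
Gen 1 (rule 110): 100111111
Gen 2 (rule 109): 100100001
Gen 3 (rule 158): 111110011
Gen 4 (rule 62): 100001110
Gen 5 (rule 110): 100011010
Gen 6 (rule 109): 101011110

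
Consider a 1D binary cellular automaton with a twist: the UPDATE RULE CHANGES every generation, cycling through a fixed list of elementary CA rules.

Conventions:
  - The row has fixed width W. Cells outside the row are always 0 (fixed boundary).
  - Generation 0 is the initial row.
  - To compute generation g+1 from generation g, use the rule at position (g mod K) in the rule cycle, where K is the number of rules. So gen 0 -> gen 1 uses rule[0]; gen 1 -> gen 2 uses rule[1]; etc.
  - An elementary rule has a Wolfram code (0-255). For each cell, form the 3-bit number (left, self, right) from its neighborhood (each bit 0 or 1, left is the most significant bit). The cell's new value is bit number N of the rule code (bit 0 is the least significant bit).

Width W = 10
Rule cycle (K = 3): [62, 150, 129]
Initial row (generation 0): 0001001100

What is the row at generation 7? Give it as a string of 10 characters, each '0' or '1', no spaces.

Gen 0: 0001001100
Gen 1 (rule 62): 0011111010
Gen 2 (rule 150): 0101110011
Gen 3 (rule 129): 0000100000
Gen 4 (rule 62): 0001110000
Gen 5 (rule 150): 0010101000
Gen 6 (rule 129): 1000000011
Gen 7 (rule 62): 1100000110

Answer: 1100000110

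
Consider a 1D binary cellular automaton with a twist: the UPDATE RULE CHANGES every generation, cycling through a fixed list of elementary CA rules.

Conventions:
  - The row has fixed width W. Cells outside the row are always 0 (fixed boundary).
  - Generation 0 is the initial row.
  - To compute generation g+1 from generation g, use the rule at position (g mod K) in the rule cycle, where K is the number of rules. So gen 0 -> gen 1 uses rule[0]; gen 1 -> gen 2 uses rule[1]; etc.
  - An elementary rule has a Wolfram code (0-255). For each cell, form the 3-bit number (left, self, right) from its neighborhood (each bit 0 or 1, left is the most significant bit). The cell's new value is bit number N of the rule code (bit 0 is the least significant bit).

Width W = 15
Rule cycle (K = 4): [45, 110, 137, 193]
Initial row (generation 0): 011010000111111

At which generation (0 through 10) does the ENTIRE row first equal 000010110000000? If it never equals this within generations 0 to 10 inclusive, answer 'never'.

Answer: never

Derivation:
Gen 0: 011010000111111
Gen 1 (rule 45): 010110110100000
Gen 2 (rule 110): 111111111100000
Gen 3 (rule 137): 111111111001111
Gen 4 (rule 193): 011111111000111
Gen 5 (rule 45): 010000000010100
Gen 6 (rule 110): 110000000111100
Gen 7 (rule 137): 100111110111001
Gen 8 (rule 193): 000011110011000
Gen 9 (rule 45): 111010000010011
Gen 10 (rule 110): 101110000110111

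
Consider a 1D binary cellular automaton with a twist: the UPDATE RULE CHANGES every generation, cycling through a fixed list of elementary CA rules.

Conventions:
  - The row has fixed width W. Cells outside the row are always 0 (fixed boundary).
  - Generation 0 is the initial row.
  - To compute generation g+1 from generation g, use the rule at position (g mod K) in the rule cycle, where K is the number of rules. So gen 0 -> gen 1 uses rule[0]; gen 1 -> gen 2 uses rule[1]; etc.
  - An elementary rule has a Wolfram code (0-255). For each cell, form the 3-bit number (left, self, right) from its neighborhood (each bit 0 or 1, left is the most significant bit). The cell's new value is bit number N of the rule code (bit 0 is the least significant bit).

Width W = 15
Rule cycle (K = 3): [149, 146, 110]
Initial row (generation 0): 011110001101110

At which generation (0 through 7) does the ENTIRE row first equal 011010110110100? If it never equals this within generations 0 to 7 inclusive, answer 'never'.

Gen 0: 011110001101110
Gen 1 (rule 149): 001101100000101
Gen 2 (rule 146): 010000010001000
Gen 3 (rule 110): 110000110011000
Gen 4 (rule 149): 001110001000111
Gen 5 (rule 146): 010101010101010
Gen 6 (rule 110): 111111111111110
Gen 7 (rule 149): 011111111111101

Answer: never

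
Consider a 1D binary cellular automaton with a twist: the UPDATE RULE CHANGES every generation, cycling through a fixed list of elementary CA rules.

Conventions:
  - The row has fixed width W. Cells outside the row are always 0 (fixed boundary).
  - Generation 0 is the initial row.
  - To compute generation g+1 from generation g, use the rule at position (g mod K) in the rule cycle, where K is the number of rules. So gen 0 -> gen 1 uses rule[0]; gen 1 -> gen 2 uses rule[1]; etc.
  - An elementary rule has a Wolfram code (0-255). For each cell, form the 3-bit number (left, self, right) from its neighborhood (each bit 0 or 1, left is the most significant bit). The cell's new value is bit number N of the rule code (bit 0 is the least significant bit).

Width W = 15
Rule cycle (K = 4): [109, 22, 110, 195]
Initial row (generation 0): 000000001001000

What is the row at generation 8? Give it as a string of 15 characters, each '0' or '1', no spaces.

Gen 0: 000000001001000
Gen 1 (rule 109): 111111101001011
Gen 2 (rule 22): 000000001111000
Gen 3 (rule 110): 000000011001000
Gen 4 (rule 195): 111111101010011
Gen 5 (rule 109): 100000111110011
Gen 6 (rule 22): 110001000001100
Gen 7 (rule 110): 110011000011100
Gen 8 (rule 195): 010101011101101

Answer: 010101011101101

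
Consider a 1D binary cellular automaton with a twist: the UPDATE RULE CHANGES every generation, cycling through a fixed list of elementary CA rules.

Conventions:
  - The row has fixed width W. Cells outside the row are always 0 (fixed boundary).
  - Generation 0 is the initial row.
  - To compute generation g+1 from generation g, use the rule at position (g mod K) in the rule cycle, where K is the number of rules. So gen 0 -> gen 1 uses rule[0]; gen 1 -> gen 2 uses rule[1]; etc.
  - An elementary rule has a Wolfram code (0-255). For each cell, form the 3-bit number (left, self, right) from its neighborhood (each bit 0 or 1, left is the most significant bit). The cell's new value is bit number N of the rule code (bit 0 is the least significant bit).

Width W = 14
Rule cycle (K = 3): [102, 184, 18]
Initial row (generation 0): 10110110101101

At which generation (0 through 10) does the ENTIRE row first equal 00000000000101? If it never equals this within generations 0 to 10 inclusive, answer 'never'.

Gen 0: 10110110101101
Gen 1 (rule 102): 11011011110111
Gen 2 (rule 184): 10110111101110
Gen 3 (rule 18): 00000000000001
Gen 4 (rule 102): 00000000000011
Gen 5 (rule 184): 00000000000010
Gen 6 (rule 18): 00000000000101
Gen 7 (rule 102): 00000000001111
Gen 8 (rule 184): 00000000001110
Gen 9 (rule 18): 00000000010001
Gen 10 (rule 102): 00000000110011

Answer: 6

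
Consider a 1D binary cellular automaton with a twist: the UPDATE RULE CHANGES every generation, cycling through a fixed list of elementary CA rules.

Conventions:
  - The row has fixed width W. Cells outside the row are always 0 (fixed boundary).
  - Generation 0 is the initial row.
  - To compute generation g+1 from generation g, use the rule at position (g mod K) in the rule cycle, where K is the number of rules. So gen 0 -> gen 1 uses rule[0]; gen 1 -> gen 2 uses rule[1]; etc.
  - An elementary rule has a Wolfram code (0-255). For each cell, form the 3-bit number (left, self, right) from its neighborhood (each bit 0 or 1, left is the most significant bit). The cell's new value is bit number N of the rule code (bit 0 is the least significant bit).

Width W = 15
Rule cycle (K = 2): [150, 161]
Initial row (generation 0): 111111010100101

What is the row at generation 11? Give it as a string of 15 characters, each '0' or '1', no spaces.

Gen 0: 111111010100101
Gen 1 (rule 150): 011110010111101
Gen 2 (rule 161): 001100001011010
Gen 3 (rule 150): 010010011000011
Gen 4 (rule 161): 000000000011000
Gen 5 (rule 150): 000000000100100
Gen 6 (rule 161): 111111110000001
Gen 7 (rule 150): 011111101000011
Gen 8 (rule 161): 001111010011000
Gen 9 (rule 150): 010110011100100
Gen 10 (rule 161): 001000001000001
Gen 11 (rule 150): 011100011100011

Answer: 011100011100011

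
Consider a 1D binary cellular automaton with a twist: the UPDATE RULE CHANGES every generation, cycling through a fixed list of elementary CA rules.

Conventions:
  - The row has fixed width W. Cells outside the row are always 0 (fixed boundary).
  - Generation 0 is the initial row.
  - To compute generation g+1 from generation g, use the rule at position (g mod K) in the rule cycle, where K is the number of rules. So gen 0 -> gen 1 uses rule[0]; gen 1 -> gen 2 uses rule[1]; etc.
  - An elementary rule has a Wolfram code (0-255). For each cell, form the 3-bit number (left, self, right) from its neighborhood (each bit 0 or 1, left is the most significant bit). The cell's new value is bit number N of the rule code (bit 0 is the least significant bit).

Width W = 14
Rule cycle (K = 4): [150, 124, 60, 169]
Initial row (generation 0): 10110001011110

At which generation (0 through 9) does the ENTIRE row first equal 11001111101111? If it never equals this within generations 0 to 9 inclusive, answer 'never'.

Answer: 2

Derivation:
Gen 0: 10110001011110
Gen 1 (rule 150): 10001011001101
Gen 2 (rule 124): 11001111101111
Gen 3 (rule 60): 10101000011000
Gen 4 (rule 169): 01010011010011
Gen 5 (rule 150): 11011100011100
Gen 6 (rule 124): 11110110010110
Gen 7 (rule 60): 10001101011101
Gen 8 (rule 169): 00101010111010
Gen 9 (rule 150): 01101010010011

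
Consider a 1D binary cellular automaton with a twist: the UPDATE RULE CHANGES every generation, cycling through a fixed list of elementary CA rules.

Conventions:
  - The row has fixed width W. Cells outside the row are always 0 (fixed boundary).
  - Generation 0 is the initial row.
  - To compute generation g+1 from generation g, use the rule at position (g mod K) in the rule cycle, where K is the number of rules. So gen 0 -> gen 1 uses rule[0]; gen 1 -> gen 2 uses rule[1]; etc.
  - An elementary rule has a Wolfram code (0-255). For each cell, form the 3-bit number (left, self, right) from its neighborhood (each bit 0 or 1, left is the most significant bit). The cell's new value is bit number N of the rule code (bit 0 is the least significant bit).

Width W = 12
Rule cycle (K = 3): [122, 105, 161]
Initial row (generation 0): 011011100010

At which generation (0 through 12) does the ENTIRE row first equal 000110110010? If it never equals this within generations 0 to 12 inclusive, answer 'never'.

Gen 0: 011011100010
Gen 1 (rule 122): 111110110101
Gen 2 (rule 105): 100011111010
Gen 3 (rule 161): 001001110100
Gen 4 (rule 122): 010111011010
Gen 5 (rule 105): 001101111100
Gen 6 (rule 161): 100010111001
Gen 7 (rule 122): 010101101110
Gen 8 (rule 105): 001011111010
Gen 9 (rule 161): 100101110100
Gen 10 (rule 122): 011011011010
Gen 11 (rule 105): 011111111100
Gen 12 (rule 161): 001111111001

Answer: never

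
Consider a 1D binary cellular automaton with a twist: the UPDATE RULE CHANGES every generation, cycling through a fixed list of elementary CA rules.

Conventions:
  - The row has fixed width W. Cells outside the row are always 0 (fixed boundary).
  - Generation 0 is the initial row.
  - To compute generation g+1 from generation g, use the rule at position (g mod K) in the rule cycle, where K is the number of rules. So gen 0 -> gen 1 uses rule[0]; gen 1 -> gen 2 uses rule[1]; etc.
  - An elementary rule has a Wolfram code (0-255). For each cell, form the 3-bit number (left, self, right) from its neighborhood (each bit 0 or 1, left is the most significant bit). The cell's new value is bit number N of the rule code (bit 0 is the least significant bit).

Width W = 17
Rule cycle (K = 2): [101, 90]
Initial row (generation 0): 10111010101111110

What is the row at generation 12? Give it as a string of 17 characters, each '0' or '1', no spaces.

Gen 0: 10111010101111110
Gen 1 (rule 101): 11001111110000010
Gen 2 (rule 90): 11111000011000101
Gen 3 (rule 101): 00001011001010111
Gen 4 (rule 90): 00010011110000101
Gen 5 (rule 101): 11010000010110111
Gen 6 (rule 90): 11001000100110101
Gen 7 (rule 101): 01001010100011111
Gen 8 (rule 90): 10110000010110001
Gen 9 (rule 101): 11010111011010101
Gen 10 (rule 90): 11000101011000000
Gen 11 (rule 101): 01010111101011111
Gen 12 (rule 90): 10000100100010001

Answer: 10000100100010001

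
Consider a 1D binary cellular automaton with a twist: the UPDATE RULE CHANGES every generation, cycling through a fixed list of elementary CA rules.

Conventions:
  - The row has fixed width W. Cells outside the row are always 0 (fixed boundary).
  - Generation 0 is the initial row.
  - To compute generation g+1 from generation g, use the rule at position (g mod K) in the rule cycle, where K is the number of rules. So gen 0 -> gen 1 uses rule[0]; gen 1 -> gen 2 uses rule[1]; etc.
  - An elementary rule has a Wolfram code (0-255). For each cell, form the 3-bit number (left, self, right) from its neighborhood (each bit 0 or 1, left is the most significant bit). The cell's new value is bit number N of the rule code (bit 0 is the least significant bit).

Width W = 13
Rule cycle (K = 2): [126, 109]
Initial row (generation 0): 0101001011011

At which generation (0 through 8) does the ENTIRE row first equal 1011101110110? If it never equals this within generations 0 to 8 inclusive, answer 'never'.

Gen 0: 0101001011011
Gen 1 (rule 126): 1111111111111
Gen 2 (rule 109): 1000000000001
Gen 3 (rule 126): 1100000000011
Gen 4 (rule 109): 1101111111011
Gen 5 (rule 126): 1111000001111
Gen 6 (rule 109): 1001011101001
Gen 7 (rule 126): 1111110111111
Gen 8 (rule 109): 1000011100001

Answer: never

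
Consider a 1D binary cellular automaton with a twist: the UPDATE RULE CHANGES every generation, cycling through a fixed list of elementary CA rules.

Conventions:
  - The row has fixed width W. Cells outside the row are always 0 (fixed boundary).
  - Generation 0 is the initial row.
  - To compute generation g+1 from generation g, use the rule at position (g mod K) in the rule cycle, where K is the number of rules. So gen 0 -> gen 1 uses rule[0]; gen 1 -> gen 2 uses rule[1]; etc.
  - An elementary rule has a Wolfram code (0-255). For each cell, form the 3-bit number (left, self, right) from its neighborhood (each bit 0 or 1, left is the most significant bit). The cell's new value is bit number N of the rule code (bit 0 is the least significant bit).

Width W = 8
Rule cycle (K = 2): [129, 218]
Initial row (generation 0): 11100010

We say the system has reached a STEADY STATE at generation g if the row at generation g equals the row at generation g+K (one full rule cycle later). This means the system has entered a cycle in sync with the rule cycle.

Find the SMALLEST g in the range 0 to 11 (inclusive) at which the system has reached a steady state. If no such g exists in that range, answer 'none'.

Gen 0: 11100010
Gen 1 (rule 129): 01001000
Gen 2 (rule 218): 10110100
Gen 3 (rule 129): 00000001
Gen 4 (rule 218): 00000010
Gen 5 (rule 129): 11111000
Gen 6 (rule 218): 11111100
Gen 7 (rule 129): 01111001
Gen 8 (rule 218): 11111110
Gen 9 (rule 129): 01111100
Gen 10 (rule 218): 11111110
Gen 11 (rule 129): 01111100
Gen 12 (rule 218): 11111110
Gen 13 (rule 129): 01111100

Answer: 8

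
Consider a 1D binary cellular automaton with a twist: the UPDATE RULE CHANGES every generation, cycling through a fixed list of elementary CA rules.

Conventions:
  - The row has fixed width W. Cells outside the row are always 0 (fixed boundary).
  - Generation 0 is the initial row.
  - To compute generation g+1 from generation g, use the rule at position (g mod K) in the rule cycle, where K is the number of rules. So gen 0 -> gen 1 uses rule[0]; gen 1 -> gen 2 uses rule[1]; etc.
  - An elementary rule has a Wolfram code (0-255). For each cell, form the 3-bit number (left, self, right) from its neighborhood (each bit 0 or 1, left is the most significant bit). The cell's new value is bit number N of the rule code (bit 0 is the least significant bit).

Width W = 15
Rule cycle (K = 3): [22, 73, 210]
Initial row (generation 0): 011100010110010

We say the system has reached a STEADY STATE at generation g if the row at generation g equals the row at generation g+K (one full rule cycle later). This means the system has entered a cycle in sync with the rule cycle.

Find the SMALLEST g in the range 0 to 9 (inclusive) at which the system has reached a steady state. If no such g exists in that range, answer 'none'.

Gen 0: 011100010110010
Gen 1 (rule 22): 100010110001111
Gen 2 (rule 73): 001000110101001
Gen 3 (rule 210): 010101010000110
Gen 4 (rule 22): 110101011001001
Gen 5 (rule 73): 110000011000000
Gen 6 (rule 210): 011000101100000
Gen 7 (rule 22): 100101100010000
Gen 8 (rule 73): 000001101000111
Gen 9 (rule 210): 000010100101011
Gen 10 (rule 22): 000110111101000
Gen 11 (rule 73): 110110100100011
Gen 12 (rule 210): 010010011010101

Answer: none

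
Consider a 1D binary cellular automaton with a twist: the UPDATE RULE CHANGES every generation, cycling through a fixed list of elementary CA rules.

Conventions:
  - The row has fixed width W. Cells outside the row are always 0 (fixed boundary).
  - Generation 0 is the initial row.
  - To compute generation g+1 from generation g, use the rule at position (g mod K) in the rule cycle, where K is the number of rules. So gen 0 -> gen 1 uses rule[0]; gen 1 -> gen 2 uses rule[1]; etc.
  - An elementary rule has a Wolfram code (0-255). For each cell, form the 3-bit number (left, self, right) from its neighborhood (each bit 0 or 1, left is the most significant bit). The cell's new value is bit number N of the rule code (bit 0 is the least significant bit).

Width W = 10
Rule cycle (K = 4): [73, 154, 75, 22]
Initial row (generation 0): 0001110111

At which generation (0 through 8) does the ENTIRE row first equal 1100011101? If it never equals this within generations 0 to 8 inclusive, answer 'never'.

Gen 0: 0001110111
Gen 1 (rule 73): 1101010101
Gen 2 (rule 154): 1000000000
Gen 3 (rule 75): 0011111111
Gen 4 (rule 22): 0100000000
Gen 5 (rule 73): 0001111111
Gen 6 (rule 154): 0011111110
Gen 7 (rule 75): 1110000010
Gen 8 (rule 22): 0001000111

Answer: never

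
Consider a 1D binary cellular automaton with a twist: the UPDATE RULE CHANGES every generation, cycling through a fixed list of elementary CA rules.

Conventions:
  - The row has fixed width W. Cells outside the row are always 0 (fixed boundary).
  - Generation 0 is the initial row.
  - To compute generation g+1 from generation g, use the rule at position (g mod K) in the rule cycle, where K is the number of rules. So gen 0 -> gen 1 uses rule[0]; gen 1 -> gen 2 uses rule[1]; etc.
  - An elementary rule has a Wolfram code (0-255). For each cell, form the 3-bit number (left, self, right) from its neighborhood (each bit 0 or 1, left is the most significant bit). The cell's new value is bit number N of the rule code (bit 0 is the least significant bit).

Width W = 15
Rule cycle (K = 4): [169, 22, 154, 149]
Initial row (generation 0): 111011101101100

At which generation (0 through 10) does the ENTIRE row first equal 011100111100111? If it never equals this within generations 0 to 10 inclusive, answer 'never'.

Gen 0: 111011101101100
Gen 1 (rule 169): 110111011011001
Gen 2 (rule 22): 000000000000111
Gen 3 (rule 154): 000000000001110
Gen 4 (rule 149): 111111111100101
Gen 5 (rule 169): 111111111000010
Gen 6 (rule 22): 000000000100111
Gen 7 (rule 154): 000000001011110
Gen 8 (rule 149): 111111101001101
Gen 9 (rule 169): 111111010001010
Gen 10 (rule 22): 000000011011011

Answer: never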